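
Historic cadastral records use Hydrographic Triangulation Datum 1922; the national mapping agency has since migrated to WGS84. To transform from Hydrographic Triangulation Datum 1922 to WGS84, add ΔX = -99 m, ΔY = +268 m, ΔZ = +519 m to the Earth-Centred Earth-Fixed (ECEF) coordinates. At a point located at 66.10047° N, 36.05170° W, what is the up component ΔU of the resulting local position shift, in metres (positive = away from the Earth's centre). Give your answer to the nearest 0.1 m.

At φ = 66.10047°, λ = -36.05170°: sin φ = 0.914257, cos φ = 0.405134, sin λ = -0.588515, cos λ = 0.808486.
ΔU = cos φ cos λ·ΔX + cos φ sin λ·ΔY + sin φ·ΔZ = (0.405134)(0.808486)(-99) + (0.405134)(-0.588515)(268) + (0.914257)(519) = 378.17 m.

ΔU = 378.2 m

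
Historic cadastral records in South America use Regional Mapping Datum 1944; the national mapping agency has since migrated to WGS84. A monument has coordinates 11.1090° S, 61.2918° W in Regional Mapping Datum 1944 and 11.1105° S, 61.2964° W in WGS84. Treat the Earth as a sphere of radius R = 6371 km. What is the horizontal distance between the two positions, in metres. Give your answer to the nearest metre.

Δφ = -11.1105° − -11.1090° = -0.0015°; Δλ = -61.2964° − -61.2918° = -0.0046°.
1° along a meridian = πR/180 = 111195 m.
ΔN = Δφ × 111195 = -166.8 m; ΔE = Δλ × 111195 × cos(-11.1090°) = -0.0046 × 111195 × 0.981262 = -501.9 m.
Distance = √(ΔE² + ΔN²) = √((-501.9)² + (-166.8)²) = 528.9 m.

529 m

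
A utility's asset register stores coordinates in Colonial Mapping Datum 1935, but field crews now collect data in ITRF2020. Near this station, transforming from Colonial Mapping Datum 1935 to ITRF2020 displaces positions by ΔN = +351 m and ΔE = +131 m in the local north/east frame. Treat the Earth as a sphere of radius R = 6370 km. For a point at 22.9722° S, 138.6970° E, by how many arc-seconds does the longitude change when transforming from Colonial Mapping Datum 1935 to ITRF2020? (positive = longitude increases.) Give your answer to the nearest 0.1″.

Δλ = 4.6″

At latitude -22.9722°, cos φ = 0.920694.
One radian of longitude at latitude φ spans R cos φ, so Δλ = ΔE / (R cos φ) = 131.0 / (6370000 × 0.920694) = 2.2337e-05 rad = 4.607″.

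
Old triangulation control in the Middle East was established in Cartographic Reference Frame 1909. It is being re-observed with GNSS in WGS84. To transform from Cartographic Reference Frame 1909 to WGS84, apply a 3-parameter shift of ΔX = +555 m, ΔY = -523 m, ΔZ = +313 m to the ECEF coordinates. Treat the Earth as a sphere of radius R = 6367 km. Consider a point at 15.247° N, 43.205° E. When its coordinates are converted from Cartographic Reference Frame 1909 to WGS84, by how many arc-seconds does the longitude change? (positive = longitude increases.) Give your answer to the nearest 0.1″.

Δλ = -25.6″

sin φ = 0.262981, cos φ = 0.964801, sin λ = 0.684611, cos λ = 0.728909.
East component: ΔE = −sin λ·ΔX + cos λ·ΔY = −(0.684611)(555) + (0.728909)(-523) = -761.18 m.
1° of latitude spans πR/180 = 111125 m; at latitude φ, 1° of longitude spans that × cos φ = 107213.6 m, so Δλ = -761.18 / 107213.6 × 3600 = -25.559″.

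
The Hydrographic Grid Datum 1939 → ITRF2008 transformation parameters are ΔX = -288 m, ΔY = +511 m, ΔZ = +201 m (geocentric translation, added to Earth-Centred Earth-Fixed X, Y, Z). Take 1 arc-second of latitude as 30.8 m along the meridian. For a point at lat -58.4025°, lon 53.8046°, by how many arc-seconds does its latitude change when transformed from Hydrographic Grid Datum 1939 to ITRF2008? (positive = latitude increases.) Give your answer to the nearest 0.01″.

Δφ = 10.12″

sin φ = -0.851750, cos φ = 0.523949, sin λ = 0.807008, cos λ = 0.590541.
North component: ΔN = −sin φ cos λ·ΔX − sin φ sin λ·ΔY + cos φ·ΔZ = −(-0.851750)(0.590541)(-288) − (-0.851750)(0.807008)(511) + (0.523949)(201) = 311.70 m.
1° of latitude spans 3600 × 30.80 = 110880 m, so Δφ = 311.70 / 110880 × 3600 = 10.120″.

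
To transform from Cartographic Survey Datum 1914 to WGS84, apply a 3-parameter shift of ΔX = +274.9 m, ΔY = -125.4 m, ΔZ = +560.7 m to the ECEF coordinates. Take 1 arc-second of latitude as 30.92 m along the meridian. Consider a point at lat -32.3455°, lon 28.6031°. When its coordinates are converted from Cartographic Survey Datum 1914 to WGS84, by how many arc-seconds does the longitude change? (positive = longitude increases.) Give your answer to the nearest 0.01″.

Δλ = -9.25″

sin φ = -0.535023, cos φ = 0.844837, sin λ = 0.478739, cos λ = 0.877957.
East component: ΔE = −sin λ·ΔX + cos λ·ΔY = −(0.478739)(274.9) + (0.877957)(-125.4) = -241.70 m.
1° of latitude spans 3600 × 30.92 = 111312 m; at latitude φ, 1° of longitude spans that × cos φ = 94040.5 m, so Δλ = -241.70 / 94040.5 × 3600 = -9.253″.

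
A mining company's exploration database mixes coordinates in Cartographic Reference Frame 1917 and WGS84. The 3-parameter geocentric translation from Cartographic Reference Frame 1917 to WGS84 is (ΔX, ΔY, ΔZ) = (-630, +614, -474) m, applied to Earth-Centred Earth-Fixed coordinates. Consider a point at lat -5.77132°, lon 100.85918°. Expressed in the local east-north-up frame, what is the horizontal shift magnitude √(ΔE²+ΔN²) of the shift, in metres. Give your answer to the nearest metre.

At φ = -5.77132°, λ = 100.85918°: sin φ = -0.100558, cos φ = 0.994931, sin λ = 0.982093, cos λ = -0.188396.
ΔE = −sin λ·ΔX + cos λ·ΔY = −(0.982093)·(-630) + (-0.188396)·(614) = 503.04 m.
ΔN = −sin φ cos λ·ΔX − sin φ sin λ·ΔY + cos φ·ΔZ = −(-0.100558)(-0.188396)(-630) − (-0.100558)(0.982093)(614) + (0.994931)(-474) = -399.03 m.
Horizontal magnitude = √(ΔE² + ΔN²) = √(503.04² + (-399.03)²) = 642.09 m.

642 m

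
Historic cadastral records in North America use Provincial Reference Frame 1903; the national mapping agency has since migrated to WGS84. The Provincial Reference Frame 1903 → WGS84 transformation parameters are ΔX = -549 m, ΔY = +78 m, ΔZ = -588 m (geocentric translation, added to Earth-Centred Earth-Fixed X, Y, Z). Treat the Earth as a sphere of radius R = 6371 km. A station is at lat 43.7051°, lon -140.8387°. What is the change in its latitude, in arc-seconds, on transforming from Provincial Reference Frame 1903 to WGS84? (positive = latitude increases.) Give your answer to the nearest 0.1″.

Δφ = -22.2″

sin φ = 0.690947, cos φ = 0.722906, sin λ = -0.631506, cos λ = -0.775371.
North component: ΔN = −sin φ cos λ·ΔX − sin φ sin λ·ΔY + cos φ·ΔZ = −(0.690947)(-0.775371)(-549) − (0.690947)(-0.631506)(78) + (0.722906)(-588) = -685.16 m.
1° of latitude spans πR/180 = 111195 m, so Δφ = -685.16 / 111195 × 3600 = -22.182″.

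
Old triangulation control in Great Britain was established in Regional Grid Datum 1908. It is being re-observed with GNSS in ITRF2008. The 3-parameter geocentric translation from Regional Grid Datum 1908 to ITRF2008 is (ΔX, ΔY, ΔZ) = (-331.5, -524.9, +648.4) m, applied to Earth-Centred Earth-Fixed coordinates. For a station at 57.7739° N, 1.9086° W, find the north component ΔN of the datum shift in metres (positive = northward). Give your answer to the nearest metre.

The local north axis is (−sin φ cos λ, −sin φ sin λ, cos φ), giving ΔN = 280.277 − 14.789 + 345.767 = 611.26 m.

ΔN = 611 m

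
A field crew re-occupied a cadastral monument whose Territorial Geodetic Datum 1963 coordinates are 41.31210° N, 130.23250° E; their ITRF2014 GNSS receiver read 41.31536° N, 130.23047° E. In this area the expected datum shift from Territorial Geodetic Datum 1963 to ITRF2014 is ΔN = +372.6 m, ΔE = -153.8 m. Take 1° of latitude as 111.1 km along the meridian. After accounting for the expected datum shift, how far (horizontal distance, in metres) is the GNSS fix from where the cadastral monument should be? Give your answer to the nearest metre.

Observed coordinate differences: Δφ = +0.00326°, Δλ = -0.00203°.
Converting to metres (1° lat = 111100 m, cos φ = 0.751125): observed ΔN = 362.2 m, observed ΔE = -169.4 m.
Subtracting the expected shift leaves a residual of 362.2 − (372.6) = -10.4 m north and -169.4 − (-153.8) = -15.6 m east.
Residual distance = √((-10.4)² + (-15.6)²) = 18.8 m.

19 m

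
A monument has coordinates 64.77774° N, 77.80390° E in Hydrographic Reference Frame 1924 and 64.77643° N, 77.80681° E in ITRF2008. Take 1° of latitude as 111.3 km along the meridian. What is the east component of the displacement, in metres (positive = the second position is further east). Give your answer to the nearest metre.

ΔE = 138 m

Δφ = 64.77643° − 64.77774° = -0.00131°; Δλ = 77.80681° − 77.80390° = +0.00291°.
ΔN = Δφ × 111300 = -145.8 m; ΔE = Δλ × 111300 × cos(64.77774°) = +0.00291 × 111300 × 0.426131 = 138.0 m.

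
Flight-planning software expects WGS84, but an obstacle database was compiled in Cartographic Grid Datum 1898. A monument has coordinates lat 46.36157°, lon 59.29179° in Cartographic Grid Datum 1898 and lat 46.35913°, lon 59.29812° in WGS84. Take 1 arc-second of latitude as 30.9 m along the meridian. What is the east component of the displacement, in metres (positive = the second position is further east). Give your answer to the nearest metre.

ΔE = 486 m

Δφ = 46.35913° − 46.36157° = -0.00244°; Δλ = 59.29812° − 59.29179° = +0.00633°.
1° of latitude = 3600 × 30.90 = 111240 m.
ΔN = Δφ × 111240 = -271.4 m; ΔE = Δλ × 111240 × cos(46.36157°) = +0.00633 × 111240 × 0.690105 = 485.9 m.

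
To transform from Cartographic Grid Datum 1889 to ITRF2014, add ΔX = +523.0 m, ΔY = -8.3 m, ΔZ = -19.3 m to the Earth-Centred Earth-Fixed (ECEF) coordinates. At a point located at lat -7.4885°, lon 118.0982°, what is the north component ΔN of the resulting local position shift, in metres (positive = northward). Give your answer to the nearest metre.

The local north axis is (−sin φ cos λ, −sin φ sin λ, cos φ), giving ΔN = -32.103 − 0.954 − 19.135 = -52.19 m.

ΔN = -52 m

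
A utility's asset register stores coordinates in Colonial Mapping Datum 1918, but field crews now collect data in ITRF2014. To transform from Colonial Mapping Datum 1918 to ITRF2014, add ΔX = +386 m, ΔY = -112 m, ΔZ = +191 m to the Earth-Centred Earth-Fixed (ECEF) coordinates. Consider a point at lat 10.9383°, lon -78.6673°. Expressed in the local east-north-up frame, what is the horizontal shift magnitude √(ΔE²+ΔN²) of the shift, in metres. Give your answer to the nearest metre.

388 m

The local east axis at (φ, λ) is (−sin λ, cos λ, 0), so ΔE = −sin(-78.6673°)·386 + cos(-78.6673°)·(-112) = 356.47 m.
The local north axis is (−sin φ cos λ, −sin φ sin λ, cos φ), giving ΔN = -14.393 − 20.838 + 187.530 = 152.30 m.
Horizontal magnitude = √(ΔE² + ΔN²) = √(356.47² + 152.30²) = 387.64 m.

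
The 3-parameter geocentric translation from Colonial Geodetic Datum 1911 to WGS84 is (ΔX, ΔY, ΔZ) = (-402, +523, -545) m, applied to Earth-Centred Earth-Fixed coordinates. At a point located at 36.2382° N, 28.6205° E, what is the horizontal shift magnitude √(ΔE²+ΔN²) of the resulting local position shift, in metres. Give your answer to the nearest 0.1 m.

753.9 m

At φ = 36.2382°, λ = 28.6205°: sin φ = 0.591144, cos φ = 0.806566, sin λ = 0.479006, cos λ = 0.877812.
ΔE = −sin λ·ΔX + cos λ·ΔY = −(0.479006)·(-402) + (0.877812)·(523) = 651.66 m.
ΔN = −sin φ cos λ·ΔX − sin φ sin λ·ΔY + cos φ·ΔZ = −(0.591144)(0.877812)(-402) − (0.591144)(0.479006)(523) + (0.806566)(-545) = -379.07 m.
Horizontal magnitude = √(ΔE² + ΔN²) = √(651.66² + (-379.07)²) = 753.89 m.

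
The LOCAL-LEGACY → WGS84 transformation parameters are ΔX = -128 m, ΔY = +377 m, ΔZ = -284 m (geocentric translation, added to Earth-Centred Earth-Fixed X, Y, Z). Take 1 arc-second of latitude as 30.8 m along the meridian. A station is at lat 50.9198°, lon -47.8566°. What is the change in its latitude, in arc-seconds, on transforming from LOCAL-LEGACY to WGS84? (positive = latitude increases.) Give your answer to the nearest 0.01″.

sin φ = 0.776264, cos φ = 0.630408, sin λ = -0.741468, cos λ = 0.670988.
North component: ΔN = −sin φ cos λ·ΔX − sin φ sin λ·ΔY + cos φ·ΔZ = −(0.776264)(0.670988)(-128) − (0.776264)(-0.741468)(377) + (0.630408)(-284) = 104.63 m.
1° of latitude spans 3600 × 30.80 = 110880 m, so Δφ = 104.63 / 110880 × 3600 = 3.397″.

Δφ = 3.40″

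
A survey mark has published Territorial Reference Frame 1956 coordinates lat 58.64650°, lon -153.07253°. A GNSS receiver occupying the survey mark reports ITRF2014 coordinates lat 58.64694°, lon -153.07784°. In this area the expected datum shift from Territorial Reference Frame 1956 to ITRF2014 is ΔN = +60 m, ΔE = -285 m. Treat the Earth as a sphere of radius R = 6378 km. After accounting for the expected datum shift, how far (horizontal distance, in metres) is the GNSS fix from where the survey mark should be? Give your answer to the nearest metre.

25 m

Observed coordinate differences: Δφ = +0.00044°, Δλ = -0.00531°.
Converting to metres (1° lat = 111317 m, cos φ = 0.520317): observed ΔN = 49.0 m, observed ΔE = -307.6 m.
Subtracting the expected shift leaves a residual of 49.0 − (60) = -11.0 m north and -307.6 − (-285) = -22.6 m east.
Residual distance = √((-11.0)² + (-22.6)²) = 25.1 m.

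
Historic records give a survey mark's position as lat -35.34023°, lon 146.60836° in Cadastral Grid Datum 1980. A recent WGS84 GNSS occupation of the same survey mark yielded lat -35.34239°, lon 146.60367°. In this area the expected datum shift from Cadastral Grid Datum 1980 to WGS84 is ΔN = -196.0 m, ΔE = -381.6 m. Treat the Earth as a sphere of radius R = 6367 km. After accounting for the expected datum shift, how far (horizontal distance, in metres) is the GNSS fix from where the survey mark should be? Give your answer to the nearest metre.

Observed coordinate differences: Δφ = -0.00216°, Δλ = -0.00469°.
Converting to metres (1° lat = 111125 m, cos φ = 0.815732): observed ΔN = -240.0 m, observed ΔE = -425.1 m.
Subtracting the expected shift leaves a residual of -240.0 − (-196.0) = -44.0 m north and -425.1 − (-381.6) = -43.5 m east.
Residual distance = √((-44.0)² + (-43.5)²) = 61.9 m.

62 m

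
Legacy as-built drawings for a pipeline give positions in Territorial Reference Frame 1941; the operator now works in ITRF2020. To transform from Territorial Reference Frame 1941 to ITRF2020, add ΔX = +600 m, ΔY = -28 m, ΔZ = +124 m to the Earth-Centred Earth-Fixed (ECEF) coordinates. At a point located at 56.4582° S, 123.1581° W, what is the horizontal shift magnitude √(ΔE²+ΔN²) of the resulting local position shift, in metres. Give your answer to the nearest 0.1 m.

549.8 m

The local east axis at (φ, λ) is (−sin λ, cos λ, 0), so ΔE = −sin(-123.1581°)·600 + cos(-123.1581°)·(-28) = 517.61 m.
The local north axis is (−sin φ cos λ, −sin φ sin λ, cos φ), giving ΔN = -273.525 + 19.537 + 68.516 = -185.47 m.
Horizontal magnitude = √(ΔE² + ΔN²) = √(517.61² + (-185.47)²) = 549.84 m.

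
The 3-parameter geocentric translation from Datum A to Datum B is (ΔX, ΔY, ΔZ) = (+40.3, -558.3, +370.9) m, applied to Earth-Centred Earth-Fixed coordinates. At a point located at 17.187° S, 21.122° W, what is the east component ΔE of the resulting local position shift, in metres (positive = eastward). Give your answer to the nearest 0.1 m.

The local east axis at (φ, λ) is (−sin λ, cos λ, 0), so ΔE = −sin(-21.122°)·40.3 + cos(-21.122°)·(-558.3) = -506.27 m.

ΔE = -506.3 m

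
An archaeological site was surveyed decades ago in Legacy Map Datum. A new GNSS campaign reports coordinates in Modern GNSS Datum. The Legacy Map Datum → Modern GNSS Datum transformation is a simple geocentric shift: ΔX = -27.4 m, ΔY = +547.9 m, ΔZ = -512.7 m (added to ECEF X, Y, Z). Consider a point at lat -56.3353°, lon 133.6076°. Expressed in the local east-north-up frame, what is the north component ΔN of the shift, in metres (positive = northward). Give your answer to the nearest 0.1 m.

ΔN = 61.7 m

At φ = -56.3353°, λ = 133.6076°: sin φ = -0.832296, cos φ = 0.554332, sin λ = 0.724080, cos λ = -0.689716.
ΔN = −sin φ cos λ·ΔX − sin φ sin λ·ΔY + cos φ·ΔZ = −(-0.832296)(-0.689716)(-27.4) − (-0.832296)(0.724080)(547.9) + (0.554332)(-512.7) = 61.71 m.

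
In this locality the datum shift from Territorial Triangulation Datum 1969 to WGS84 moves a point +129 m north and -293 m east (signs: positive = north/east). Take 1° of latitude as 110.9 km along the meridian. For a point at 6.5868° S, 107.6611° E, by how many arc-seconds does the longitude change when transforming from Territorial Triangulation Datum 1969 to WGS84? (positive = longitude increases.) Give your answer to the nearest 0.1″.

Δλ = -9.6″

At latitude -6.5868°, cos φ = 0.993399.
1° of longitude at this latitude = 110.9 × cos φ = 110.17 km, so Δλ = -293.0 / 110168.0 = -0.0026596° = -9.574″.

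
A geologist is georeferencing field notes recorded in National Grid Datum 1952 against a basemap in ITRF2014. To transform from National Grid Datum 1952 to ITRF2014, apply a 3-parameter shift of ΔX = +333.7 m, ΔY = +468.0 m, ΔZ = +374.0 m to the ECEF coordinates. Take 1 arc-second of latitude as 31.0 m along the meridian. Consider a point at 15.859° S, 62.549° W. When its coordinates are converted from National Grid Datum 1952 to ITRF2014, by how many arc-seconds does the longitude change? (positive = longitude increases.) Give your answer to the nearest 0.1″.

Δλ = 17.2″

sin φ = -0.273271, cos φ = 0.961937, sin λ = -0.887405, cos λ = 0.460990.
East component: ΔE = −sin λ·ΔX + cos λ·ΔY = −(-0.887405)(333.7) + (0.460990)(468.0) = 511.87 m.
1° of latitude spans 3600 × 31.00 = 111600 m; at latitude φ, 1° of longitude spans that × cos φ = 107352.2 m, so Δλ = 511.87 / 107352.2 × 3600 = 17.165″.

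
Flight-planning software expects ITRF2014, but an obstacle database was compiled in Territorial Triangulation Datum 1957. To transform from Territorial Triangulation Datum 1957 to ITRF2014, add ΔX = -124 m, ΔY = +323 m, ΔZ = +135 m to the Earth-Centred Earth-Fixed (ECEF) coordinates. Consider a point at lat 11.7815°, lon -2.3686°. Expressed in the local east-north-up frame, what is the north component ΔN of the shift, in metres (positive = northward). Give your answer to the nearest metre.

The local north axis is (−sin φ cos λ, −sin φ sin λ, cos φ), giving ΔN = 25.297 + 2.726 + 132.156 = 160.18 m.

ΔN = 160 m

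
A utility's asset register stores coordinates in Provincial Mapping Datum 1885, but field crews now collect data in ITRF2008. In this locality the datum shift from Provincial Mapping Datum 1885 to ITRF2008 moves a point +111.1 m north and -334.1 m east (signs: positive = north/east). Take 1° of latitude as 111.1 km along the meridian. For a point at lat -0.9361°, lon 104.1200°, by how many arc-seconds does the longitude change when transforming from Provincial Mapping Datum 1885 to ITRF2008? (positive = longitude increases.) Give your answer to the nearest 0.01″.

At latitude -0.9361°, cos φ = 0.999867.
1° of longitude at this latitude = 111.1 × cos φ = 111.09 km, so Δλ = -334.1 / 111085.2 = -0.0030076° = -10.827″.

Δλ = -10.83″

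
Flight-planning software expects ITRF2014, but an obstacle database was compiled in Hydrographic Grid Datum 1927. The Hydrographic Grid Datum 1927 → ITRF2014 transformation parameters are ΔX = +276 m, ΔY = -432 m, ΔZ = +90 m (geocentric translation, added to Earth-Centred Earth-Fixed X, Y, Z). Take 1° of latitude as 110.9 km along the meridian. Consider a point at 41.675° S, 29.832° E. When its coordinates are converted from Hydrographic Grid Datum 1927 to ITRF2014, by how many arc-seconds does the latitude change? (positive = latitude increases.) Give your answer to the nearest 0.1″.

sin φ = -0.664905, cos φ = 0.746928, sin λ = 0.497459, cos λ = 0.867488.
North component: ΔN = −sin φ cos λ·ΔX − sin φ sin λ·ΔY + cos φ·ΔZ = −(-0.664905)(0.867488)(276) − (-0.664905)(0.497459)(-432) + (0.746928)(90) = 83.53 m.
1° of latitude spans 110900 m, so Δφ = 83.53 / 110900 × 3600 = 2.712″.

Δφ = 2.7″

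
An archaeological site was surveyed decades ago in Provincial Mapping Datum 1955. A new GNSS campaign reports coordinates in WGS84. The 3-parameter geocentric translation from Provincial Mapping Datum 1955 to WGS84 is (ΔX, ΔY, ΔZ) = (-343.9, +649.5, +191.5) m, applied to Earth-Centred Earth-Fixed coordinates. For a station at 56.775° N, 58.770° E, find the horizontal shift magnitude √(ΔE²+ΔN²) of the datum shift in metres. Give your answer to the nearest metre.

665 m

At φ = 56.775°, λ = 58.770°: sin φ = 0.836525, cos φ = 0.547928, sin λ = 0.855093, cos λ = 0.518475.
ΔE = −sin λ·ΔX + cos λ·ΔY = −(0.855093)·(-343.9) + (0.518475)·(649.5) = 630.82 m.
ΔN = −sin φ cos λ·ΔX − sin φ sin λ·ΔY + cos φ·ΔZ = −(0.836525)(0.518475)(-343.9) − (0.836525)(0.855093)(649.5) + (0.547928)(191.5) = -210.51 m.
Horizontal magnitude = √(ΔE² + ΔN²) = √(630.82² + (-210.51)²) = 665.01 m.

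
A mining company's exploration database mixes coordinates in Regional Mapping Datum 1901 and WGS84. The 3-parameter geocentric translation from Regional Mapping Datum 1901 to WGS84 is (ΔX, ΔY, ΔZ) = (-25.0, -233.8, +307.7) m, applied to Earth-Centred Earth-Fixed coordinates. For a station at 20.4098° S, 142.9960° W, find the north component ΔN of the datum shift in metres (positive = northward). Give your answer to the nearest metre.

The local north axis is (−sin φ cos λ, −sin φ sin λ, cos φ), giving ΔN = 6.962 + 49.073 + 288.383 = 344.42 m.

ΔN = 344 m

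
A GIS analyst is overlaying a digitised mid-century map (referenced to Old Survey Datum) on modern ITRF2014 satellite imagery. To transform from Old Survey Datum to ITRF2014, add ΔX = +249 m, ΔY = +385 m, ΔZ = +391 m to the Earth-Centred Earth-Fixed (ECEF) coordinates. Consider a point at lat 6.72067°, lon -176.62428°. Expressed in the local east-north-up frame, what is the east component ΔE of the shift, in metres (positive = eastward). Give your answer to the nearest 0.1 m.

At φ = 6.72067°, λ = -176.62428°: sin φ = 0.117029, cos φ = 0.993128, sin λ = -0.058883, cos λ = -0.998265.
ΔE = −sin λ·ΔX + cos λ·ΔY = −(-0.058883)·(249) + (-0.998265)·(385) = -369.67 m.

ΔE = -369.7 m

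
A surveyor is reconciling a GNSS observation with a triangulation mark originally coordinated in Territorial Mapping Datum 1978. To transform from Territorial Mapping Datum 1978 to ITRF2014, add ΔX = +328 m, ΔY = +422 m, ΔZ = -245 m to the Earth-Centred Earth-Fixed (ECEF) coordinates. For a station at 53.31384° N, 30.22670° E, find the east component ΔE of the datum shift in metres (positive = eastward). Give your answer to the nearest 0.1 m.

ΔE = 199.5 m

The local east axis at (φ, λ) is (−sin λ, cos λ, 0), so ΔE = −sin(30.22670°)·328 + cos(30.22670°)·422 = 199.50 m.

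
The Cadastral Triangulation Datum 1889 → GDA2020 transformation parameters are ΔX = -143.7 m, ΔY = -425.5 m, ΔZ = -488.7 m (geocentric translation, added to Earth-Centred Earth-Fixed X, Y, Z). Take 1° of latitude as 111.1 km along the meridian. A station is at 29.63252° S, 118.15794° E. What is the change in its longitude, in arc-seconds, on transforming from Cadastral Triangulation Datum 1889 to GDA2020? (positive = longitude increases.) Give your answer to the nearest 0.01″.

Δλ = 12.21″

sin φ = -0.494435, cos φ = 0.869214, sin λ = 0.881650, cos λ = -0.471904.
East component: ΔE = −sin λ·ΔX + cos λ·ΔY = −(0.881650)(-143.7) + (-0.471904)(-425.5) = 327.49 m.
1° of latitude spans 111100 m; at latitude φ, 1° of longitude spans that × cos φ = 96569.7 m, so Δλ = 327.49 / 96569.7 × 3600 = 12.208″.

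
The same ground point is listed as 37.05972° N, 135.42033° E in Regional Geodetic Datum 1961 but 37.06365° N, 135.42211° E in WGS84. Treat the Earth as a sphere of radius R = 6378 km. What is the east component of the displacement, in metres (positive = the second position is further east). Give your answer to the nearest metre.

Δφ = 37.06365° − 37.05972° = +0.00393°; Δλ = 135.42211° − 135.42033° = +0.00178°.
1° along a meridian = πR/180 = 111317 m.
ΔN = Δφ × 111317 = 437.5 m; ΔE = Δλ × 111317 × cos(37.05972°) = +0.00178 × 111317 × 0.798008 = 158.1 m.

ΔE = 158 m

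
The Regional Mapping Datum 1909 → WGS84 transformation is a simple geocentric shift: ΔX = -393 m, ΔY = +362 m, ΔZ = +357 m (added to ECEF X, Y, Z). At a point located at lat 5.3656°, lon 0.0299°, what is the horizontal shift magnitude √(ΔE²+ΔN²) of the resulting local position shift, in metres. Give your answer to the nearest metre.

534 m

The local east axis at (φ, λ) is (−sin λ, cos λ, 0), so ΔE = −sin(0.0299°)·(-393) + cos(0.0299°)·362 = 362.21 m.
The local north axis is (−sin φ cos λ, −sin φ sin λ, cos φ), giving ΔN = 36.750 − 0.018 + 355.436 = 392.17 m.
Horizontal magnitude = √(ΔE² + ΔN²) = √(362.21² + 392.17²) = 533.84 m.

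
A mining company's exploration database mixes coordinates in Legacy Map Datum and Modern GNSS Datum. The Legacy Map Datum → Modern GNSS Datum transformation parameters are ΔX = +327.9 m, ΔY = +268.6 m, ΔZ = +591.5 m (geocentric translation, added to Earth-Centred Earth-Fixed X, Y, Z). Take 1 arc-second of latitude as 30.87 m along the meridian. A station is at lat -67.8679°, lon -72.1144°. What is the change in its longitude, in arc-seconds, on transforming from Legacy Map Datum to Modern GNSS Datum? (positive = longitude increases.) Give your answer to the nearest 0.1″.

sin φ = -0.926318, cos φ = 0.376743, sin λ = -0.951672, cos λ = 0.307117.
East component: ΔE = −sin λ·ΔX + cos λ·ΔY = −(-0.951672)(327.9) + (0.307117)(268.6) = 394.54 m.
1° of latitude spans 3600 × 30.87 = 111132 m; at latitude φ, 1° of longitude spans that × cos φ = 41868.2 m, so Δλ = 394.54 / 41868.2 × 3600 = 33.925″.

Δλ = 33.9″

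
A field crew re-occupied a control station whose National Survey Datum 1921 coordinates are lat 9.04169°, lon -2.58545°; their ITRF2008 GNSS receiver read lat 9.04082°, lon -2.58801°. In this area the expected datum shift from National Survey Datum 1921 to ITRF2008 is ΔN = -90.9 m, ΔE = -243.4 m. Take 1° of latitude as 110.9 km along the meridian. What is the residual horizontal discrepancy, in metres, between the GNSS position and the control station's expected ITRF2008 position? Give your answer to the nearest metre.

37 m

Observed coordinate differences: Δφ = -0.00087°, Δλ = -0.00256°.
Converting to metres (1° lat = 110900 m, cos φ = 0.987574): observed ΔN = -96.5 m, observed ΔE = -280.4 m.
Subtracting the expected shift leaves a residual of -96.5 − (-90.9) = -5.6 m north and -280.4 − (-243.4) = -37.0 m east.
Residual distance = √((-5.6)² + (-37.0)²) = 37.4 m.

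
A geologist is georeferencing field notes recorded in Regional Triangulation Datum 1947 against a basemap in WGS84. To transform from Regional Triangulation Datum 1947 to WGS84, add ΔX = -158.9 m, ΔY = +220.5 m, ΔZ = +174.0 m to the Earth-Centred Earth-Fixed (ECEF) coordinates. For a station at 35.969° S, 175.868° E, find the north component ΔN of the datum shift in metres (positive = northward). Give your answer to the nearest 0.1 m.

At φ = -35.969°, λ = 175.868°: sin φ = -0.587347, cos φ = 0.809335, sin λ = 0.072055, cos λ = -0.997401.
ΔN = −sin φ cos λ·ΔX − sin φ sin λ·ΔY + cos φ·ΔZ = −(-0.587347)(-0.997401)(-158.9) − (-0.587347)(0.072055)(220.5) + (0.809335)(174.0) = 243.24 m.

ΔN = 243.2 m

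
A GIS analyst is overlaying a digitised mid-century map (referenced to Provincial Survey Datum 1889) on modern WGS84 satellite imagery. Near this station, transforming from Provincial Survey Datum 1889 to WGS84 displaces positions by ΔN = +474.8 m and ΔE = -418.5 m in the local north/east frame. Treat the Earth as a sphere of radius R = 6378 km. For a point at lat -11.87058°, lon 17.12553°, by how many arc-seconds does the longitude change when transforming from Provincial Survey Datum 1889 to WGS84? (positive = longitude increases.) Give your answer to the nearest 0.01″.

Δλ = -13.83″

At latitude -11.87058°, cos φ = 0.978615.
One radian of longitude at latitude φ spans R cos φ, so Δλ = ΔE / (R cos φ) = -418.5 / (6378000 × 0.978615) = -6.7050e-05 rad = -13.830″.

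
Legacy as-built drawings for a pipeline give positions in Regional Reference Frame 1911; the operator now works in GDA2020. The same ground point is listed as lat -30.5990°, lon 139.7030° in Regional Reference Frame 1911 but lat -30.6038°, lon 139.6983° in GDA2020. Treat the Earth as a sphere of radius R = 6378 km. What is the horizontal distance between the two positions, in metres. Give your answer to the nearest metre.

Δφ = -30.6038° − -30.5990° = -0.0048°; Δλ = 139.6983° − 139.7030° = -0.0047°.
1° along a meridian = πR/180 = 111317 m.
ΔN = Δφ × 111317 = -534.3 m; ΔE = Δλ × 111317 × cos(-30.5990°) = -0.0047 × 111317 × 0.860751 = -450.3 m.
Distance = √(ΔE² + ΔN²) = √((-450.3)² + (-534.3)²) = 698.8 m.

699 m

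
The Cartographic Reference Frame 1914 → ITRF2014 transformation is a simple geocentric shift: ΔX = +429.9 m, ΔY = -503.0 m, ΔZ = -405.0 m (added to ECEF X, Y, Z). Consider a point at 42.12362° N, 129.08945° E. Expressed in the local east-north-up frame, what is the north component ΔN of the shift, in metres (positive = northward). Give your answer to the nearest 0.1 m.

ΔN = 143.3 m

At φ = 42.12362°, λ = 129.08945°: sin φ = 0.670732, cos φ = 0.741699, sin λ = 0.776163, cos λ = -0.630533.
ΔN = −sin φ cos λ·ΔX − sin φ sin λ·ΔY + cos φ·ΔZ = −(0.670732)(-0.630533)(429.9) − (0.670732)(0.776163)(-503.0) + (0.741699)(-405.0) = 143.29 m.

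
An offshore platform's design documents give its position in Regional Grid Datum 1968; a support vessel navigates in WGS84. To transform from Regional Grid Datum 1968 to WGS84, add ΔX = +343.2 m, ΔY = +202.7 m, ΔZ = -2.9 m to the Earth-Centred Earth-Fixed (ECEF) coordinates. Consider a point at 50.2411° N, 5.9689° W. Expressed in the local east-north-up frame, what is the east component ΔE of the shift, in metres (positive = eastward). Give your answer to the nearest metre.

The local east axis at (φ, λ) is (−sin λ, cos λ, 0), so ΔE = −sin(-5.9689°)·343.2 + cos(-5.9689°)·202.7 = 237.29 m.

ΔE = 237 m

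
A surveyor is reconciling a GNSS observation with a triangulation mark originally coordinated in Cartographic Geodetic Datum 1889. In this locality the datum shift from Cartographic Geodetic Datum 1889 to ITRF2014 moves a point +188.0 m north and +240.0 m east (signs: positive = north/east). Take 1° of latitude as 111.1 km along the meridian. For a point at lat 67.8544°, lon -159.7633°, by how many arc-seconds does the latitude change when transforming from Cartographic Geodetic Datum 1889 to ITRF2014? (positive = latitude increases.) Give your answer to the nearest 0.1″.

Δφ = 6.1″

1° of latitude = 111.1 km, so Δφ = 188.0 / 111100 = 0.0016922° = 6.092″.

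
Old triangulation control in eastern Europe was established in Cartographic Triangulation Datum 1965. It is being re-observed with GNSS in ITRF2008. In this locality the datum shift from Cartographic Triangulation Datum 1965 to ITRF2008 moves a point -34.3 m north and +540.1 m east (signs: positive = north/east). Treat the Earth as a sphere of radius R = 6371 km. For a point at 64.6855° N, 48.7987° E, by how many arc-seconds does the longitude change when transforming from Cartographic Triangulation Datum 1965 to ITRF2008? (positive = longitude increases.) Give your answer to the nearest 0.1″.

At latitude 64.6855°, cos φ = 0.427587.
One radian of longitude at latitude φ spans R cos φ, so Δλ = ΔE / (R cos φ) = 540.1 / (6371000 × 0.427587) = 1.9826e-04 rad = 40.895″.

Δλ = 40.9″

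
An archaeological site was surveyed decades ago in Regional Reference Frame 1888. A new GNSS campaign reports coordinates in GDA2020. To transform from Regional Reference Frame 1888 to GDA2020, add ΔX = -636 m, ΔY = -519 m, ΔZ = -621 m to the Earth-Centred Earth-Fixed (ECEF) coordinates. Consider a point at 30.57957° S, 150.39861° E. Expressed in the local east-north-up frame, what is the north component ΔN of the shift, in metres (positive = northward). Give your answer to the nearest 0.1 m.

The local north axis is (−sin φ cos λ, −sin φ sin λ, cos φ), giving ΔN = 281.326 − 130.423 − 534.633 = -383.73 m.

ΔN = -383.7 m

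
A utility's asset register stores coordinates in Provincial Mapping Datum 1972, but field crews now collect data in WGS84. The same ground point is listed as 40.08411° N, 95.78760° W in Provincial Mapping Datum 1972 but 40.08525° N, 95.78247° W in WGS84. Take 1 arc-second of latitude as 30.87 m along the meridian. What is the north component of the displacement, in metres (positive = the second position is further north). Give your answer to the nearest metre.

ΔN = 127 m

Δφ = 40.08525° − 40.08411° = +0.00114°; Δλ = -95.78247° − -95.78760° = +0.00513°.
1° of latitude = 3600 × 30.87 = 111132 m.
ΔN = Δφ × 111132 = 126.7 m; ΔE = Δλ × 111132 × cos(40.08411°) = +0.00513 × 111132 × 0.765100 = 436.2 m.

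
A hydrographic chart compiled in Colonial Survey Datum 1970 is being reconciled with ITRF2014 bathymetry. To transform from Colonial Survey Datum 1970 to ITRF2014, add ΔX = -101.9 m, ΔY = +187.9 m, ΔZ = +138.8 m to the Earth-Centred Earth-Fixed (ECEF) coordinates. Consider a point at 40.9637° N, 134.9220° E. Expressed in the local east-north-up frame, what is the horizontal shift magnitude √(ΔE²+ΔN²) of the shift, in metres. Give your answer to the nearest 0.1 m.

At φ = 40.9637°, λ = 134.9220°: sin φ = 0.655581, cos φ = 0.755125, sin λ = 0.708069, cos λ = -0.706144.
ΔE = −sin λ·ΔX + cos λ·ΔY = −(0.708069)·(-101.9) + (-0.706144)·(187.9) = -60.53 m.
ΔN = −sin φ cos λ·ΔX − sin φ sin λ·ΔY + cos φ·ΔZ = −(0.655581)(-0.706144)(-101.9) − (0.655581)(0.708069)(187.9) + (0.755125)(138.8) = -29.58 m.
Horizontal magnitude = √(ΔE² + ΔN²) = √((-60.53)² + (-29.58)²) = 67.37 m.

67.4 m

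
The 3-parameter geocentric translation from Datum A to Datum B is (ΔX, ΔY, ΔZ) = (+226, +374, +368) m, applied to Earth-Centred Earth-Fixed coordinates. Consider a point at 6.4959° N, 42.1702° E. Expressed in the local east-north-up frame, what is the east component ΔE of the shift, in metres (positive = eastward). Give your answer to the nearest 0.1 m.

At φ = 6.4959°, λ = 42.1702°: sin φ = 0.113132, cos φ = 0.993580, sin λ = 0.671335, cos λ = 0.741154.
ΔE = −sin λ·ΔX + cos λ·ΔY = −(0.671335)·(226) + (0.741154)·(374) = 125.47 m.

ΔE = 125.5 m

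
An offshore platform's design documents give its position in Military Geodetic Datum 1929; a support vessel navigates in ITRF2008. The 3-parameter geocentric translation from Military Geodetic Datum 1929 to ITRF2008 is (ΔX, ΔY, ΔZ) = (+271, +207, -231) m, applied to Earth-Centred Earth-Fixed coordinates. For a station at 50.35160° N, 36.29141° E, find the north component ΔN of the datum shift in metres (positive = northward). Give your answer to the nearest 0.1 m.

At φ = 50.35160°, λ = 36.29141°: sin φ = 0.769975, cos φ = 0.638075, sin λ = 0.591892, cos λ = 0.806017.
ΔN = −sin φ cos λ·ΔX − sin φ sin λ·ΔY + cos φ·ΔZ = −(0.769975)(0.806017)(271) − (0.769975)(0.591892)(207) + (0.638075)(-231) = -409.92 m.

ΔN = -409.9 m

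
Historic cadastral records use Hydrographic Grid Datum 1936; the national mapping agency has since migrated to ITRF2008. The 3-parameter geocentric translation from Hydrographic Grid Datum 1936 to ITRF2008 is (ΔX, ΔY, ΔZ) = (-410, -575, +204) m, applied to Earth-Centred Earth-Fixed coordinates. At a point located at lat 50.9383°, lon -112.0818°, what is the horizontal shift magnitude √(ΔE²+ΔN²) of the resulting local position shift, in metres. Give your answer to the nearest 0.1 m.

436.7 m

At φ = 50.9383°, λ = -112.0818°: sin φ = 0.776468, cos φ = 0.630157, sin λ = -0.926648, cos λ = -0.375930.
ΔE = −sin λ·ΔX + cos λ·ΔY = −(-0.926648)·(-410) + (-0.375930)·(-575) = -163.77 m.
ΔN = −sin φ cos λ·ΔX − sin φ sin λ·ΔY + cos φ·ΔZ = −(0.776468)(-0.375930)(-410) − (0.776468)(-0.926648)(-575) + (0.630157)(204) = -404.85 m.
Horizontal magnitude = √(ΔE² + ΔN²) = √((-163.77)² + (-404.85)²) = 436.71 m.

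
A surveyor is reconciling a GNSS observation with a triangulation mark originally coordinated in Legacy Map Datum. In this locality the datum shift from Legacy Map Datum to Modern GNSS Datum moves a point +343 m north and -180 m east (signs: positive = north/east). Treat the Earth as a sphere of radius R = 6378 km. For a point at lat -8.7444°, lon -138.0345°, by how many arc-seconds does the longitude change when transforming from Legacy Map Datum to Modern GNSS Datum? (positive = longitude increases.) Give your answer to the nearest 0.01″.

At latitude -8.7444°, cos φ = 0.988376.
One radian of longitude at latitude φ spans R cos φ, so Δλ = ΔE / (R cos φ) = -180.0 / (6378000 × 0.988376) = -2.8554e-05 rad = -5.890″.

Δλ = -5.89″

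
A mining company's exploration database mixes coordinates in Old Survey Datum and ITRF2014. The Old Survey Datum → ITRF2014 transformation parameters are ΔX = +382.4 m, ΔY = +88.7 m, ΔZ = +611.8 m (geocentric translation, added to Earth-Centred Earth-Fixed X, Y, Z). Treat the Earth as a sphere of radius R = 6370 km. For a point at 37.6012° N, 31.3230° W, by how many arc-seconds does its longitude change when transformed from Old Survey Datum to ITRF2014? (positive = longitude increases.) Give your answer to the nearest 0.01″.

sin φ = 0.610162, cos φ = 0.792277, sin λ = -0.519862, cos λ = 0.854250.
East component: ΔE = −sin λ·ΔX + cos λ·ΔY = −(-0.519862)(382.4) + (0.854250)(88.7) = 274.57 m.
1° of latitude spans πR/180 = 111177 m; at latitude φ, 1° of longitude spans that × cos φ = 88083.3 m, so Δλ = 274.57 / 88083.3 × 3600 = 11.222″.

Δλ = 11.22″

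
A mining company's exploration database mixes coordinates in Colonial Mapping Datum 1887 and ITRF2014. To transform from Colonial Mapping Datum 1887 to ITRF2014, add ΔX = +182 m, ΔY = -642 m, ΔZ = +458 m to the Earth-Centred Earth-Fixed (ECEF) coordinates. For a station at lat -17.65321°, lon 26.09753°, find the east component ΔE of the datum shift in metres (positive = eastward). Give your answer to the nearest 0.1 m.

ΔE = -656.6 m

The local east axis at (φ, λ) is (−sin λ, cos λ, 0), so ΔE = −sin(26.09753°)·182 + cos(26.09753°)·(-642) = -656.61 m.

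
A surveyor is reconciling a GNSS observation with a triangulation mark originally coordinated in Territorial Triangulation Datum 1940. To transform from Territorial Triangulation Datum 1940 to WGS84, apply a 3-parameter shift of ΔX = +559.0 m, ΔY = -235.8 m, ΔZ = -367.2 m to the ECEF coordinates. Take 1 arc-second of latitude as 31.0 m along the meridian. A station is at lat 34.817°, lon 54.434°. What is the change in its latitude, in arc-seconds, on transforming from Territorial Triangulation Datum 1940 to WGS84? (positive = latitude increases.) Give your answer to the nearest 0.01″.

Δφ = -12.18″

sin φ = 0.570957, cos φ = 0.820980, sin λ = 0.813446, cos λ = 0.581640.
North component: ΔN = −sin φ cos λ·ΔX − sin φ sin λ·ΔY + cos φ·ΔZ = −(0.570957)(0.581640)(559.0) − (0.570957)(0.813446)(-235.8) + (0.820980)(-367.2) = -377.59 m.
1° of latitude spans 3600 × 31.00 = 111600 m, so Δφ = -377.59 / 111600 × 3600 = -12.180″.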